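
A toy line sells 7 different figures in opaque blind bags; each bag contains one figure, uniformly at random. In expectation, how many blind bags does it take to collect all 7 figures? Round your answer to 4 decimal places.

After k distinct figures have appeared, the next blind bag gives a new one with probability (7-k)/7, so the expected wait for the (k+1)-th is 7/(7-k).
E[T] = 7/7 + 7/6 + 7/5 + ... + 7/2 + 7/1 = 7·H_{7}.
H_{7} = 2.59286, so E[T] = 18.15000.

18.1500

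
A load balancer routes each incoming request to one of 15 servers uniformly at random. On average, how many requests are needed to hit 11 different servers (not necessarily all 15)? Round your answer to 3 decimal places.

18.523

Going from k to k+1 distinct takes a geometric number of requests with mean 15/(15-k).
Sum over k = 0,...,10: E = 15/15 + 15/14 + 15/13 + ... + 15/6 + 15/5 = 18.5234.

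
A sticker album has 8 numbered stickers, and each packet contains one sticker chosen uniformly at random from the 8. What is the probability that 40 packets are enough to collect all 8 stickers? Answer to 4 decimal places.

By inclusion–exclusion over which stickers are missing,
P(all seen) = Σ_{j=0}^{8} (-1)^j C(8,j)((8-j)/8)^40
= 1.00000 - 0.03832 + 0.00028 - 0.00000 + 0.00000 - 0.00000 + 0.00000 - 0.00000 + 0.00000
= 0.96196.

0.9620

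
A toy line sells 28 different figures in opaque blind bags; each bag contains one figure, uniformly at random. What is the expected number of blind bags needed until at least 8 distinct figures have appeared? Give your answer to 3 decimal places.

Going from k to k+1 distinct takes a geometric number of blind bags with mean 28/(28-k).
Sum over k = 0,...,7: E = 28/28 + 28/27 + 28/26 + ... + 28/22 + 28/21 = 9.2241.

9.224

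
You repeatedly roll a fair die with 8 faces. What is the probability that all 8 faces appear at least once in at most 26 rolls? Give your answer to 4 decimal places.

Let A_i be the event that face i is missing after 26 rolls. By inclusion–exclusion on the A_i,
P(all seen) = Σ_{j=0}^{8} (-1)^j C(8,j)((8-j)/8)^26
= 1.00000 - 0.24848 + 0.01580 - 0.00028 + 0.00000 - 0.00000 + 0.00000 - 0.00000 + 0.00000
= 0.76704.

0.7670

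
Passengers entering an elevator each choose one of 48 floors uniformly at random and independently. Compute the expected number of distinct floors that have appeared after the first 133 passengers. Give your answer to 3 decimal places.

45.081

For each floor, P(seen in 133 passengers) = 1 - (47/48)^133 = 0.9392.
By linearity of expectation, E[distinct seen] = 48·(1 - (47/48)^133) = 45.0814.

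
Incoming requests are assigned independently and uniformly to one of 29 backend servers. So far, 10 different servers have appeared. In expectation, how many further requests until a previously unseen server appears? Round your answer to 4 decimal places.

Each request yields a new server with probability (29-10)/29 = 19/29, so the wait is geometric with mean 29/19.
E = 29/19 = 1.52632.

1.5263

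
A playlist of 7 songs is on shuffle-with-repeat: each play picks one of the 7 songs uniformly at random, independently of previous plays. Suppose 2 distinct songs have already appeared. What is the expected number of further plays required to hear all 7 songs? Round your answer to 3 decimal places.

15.983

From k distinct to k+1 distinct takes on average 7/(7-k) plays.
Sum over k = 2,...,6: E = 7/5 + 7/4 + 7/3 + 7/2 + 7/1 = 15.9833.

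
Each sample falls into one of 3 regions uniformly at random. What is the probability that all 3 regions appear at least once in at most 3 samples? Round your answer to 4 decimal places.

Let A_i be the event that region i is missing after 3 samples. By inclusion–exclusion on the A_i,
P(all seen) = Σ_{j=0}^{3} (-1)^j C(3,j)((3-j)/3)^3
= 1.00000 - 0.88889 + 0.11111 - 0.00000
= 0.22222.

0.2222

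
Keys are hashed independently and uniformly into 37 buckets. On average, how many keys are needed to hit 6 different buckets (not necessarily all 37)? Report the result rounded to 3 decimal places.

6.451

Going from k to k+1 distinct takes a geometric number of keys with mean 37/(37-k).
Sum over k = 0,...,5: E = 37/37 + 37/36 + 37/35 + 37/34 + 37/33 + 37/32 = 6.4506.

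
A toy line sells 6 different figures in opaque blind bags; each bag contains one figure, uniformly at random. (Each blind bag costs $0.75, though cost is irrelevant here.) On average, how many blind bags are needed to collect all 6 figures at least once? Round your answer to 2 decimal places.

After k distinct figures have appeared, the next blind bag gives a new one with probability (6-k)/6, so the expected wait for the (k+1)-th is 6/(6-k).
E[T] = 6/6 + 6/5 + 6/4 + 6/3 + 6/2 + 6/1 = 6·H_{6}.
H_{6} = 2.450, so E[T] = 14.700.

14.70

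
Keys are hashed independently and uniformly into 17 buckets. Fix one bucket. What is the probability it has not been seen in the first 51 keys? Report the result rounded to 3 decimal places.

Each key misses the fixed bucket with probability (17-1)/17 = 16/17, independently.
P(still missing after 51) = (16/17)^51 = 0.0454.

0.045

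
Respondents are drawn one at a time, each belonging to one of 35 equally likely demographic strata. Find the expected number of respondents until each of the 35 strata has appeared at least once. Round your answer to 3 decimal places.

Split into phases: going from k distinct to k+1 distinct takes on average 35/(35-k) respondents.
E[T] = 35/35 + 35/34 + 35/33 + ... + 35/2 + 35/1 = 35·H_{35}.
H_{35} = 4.1468, so E[T] = 145.1373.

145.137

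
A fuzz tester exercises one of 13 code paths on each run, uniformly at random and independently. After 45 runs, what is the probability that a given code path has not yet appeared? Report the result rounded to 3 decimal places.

Each run misses the fixed code path with probability (13-1)/13 = 12/13, independently.
P(still missing after 45) = (12/13)^45 = 0.0273.

0.027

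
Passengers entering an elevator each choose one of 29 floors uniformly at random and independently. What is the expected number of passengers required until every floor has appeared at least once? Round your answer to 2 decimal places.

After k distinct floors have appeared, the next passenger gives a new one with probability (29-k)/29, so the expected wait for the (k+1)-th is 29/(29-k).
E[T] = 29/29 + 29/28 + 29/27 + ... + 29/2 + 29/1 = 29·H_{29}.
H_{29} = 3.962, so E[T] = 114.888.

114.89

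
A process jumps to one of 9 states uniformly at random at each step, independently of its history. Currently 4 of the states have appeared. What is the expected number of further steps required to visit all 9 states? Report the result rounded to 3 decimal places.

20.550

The wait to go from k to k+1 distinct states is geometric with mean 9/(9-k).
Sum over k = 4,...,8: E = 9/5 + 9/4 + 9/3 + 9/2 + 9/1 = 20.5500.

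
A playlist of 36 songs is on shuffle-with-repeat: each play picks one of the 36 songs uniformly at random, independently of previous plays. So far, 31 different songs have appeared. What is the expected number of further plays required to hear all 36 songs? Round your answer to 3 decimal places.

From k distinct to k+1 distinct takes on average 36/(36-k) plays.
Sum over k = 31,...,35: E = 36/5 + 36/4 + 36/3 + 36/2 + 36/1 = 82.2000.

82.200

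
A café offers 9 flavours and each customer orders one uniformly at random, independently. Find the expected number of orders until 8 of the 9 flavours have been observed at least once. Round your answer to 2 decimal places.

Going from k to k+1 distinct takes a geometric number of orders with mean 9/(9-k).
Sum over k = 0,...,7: E = 9/9 + 9/8 + 9/7 + ... + 9/3 + 9/2 = 16.461.

16.46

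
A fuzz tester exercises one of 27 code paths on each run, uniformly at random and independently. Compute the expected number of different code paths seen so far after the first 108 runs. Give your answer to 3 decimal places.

For each code path, P(seen in 108 runs) = 1 - (26/27)^108 = 0.9830.
By linearity of expectation, E[distinct seen] = 27·(1 - (26/27)^108) = 26.5416.

26.542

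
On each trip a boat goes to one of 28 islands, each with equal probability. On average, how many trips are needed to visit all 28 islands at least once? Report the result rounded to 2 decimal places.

109.96

Split into phases: going from k distinct to k+1 distinct takes on average 28/(28-k) trips.
E[T] = 28/28 + 28/27 + 28/26 + ... + 28/2 + 28/1 = 28·H_{28}.
H_{28} = 3.927, so E[T] = 109.961.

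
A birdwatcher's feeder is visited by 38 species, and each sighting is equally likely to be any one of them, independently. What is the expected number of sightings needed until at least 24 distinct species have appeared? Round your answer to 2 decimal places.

With k distinct species already seen, the next new one arrives after an expected 38/(38-k) sightings.
Sum over k = 0,...,23: E = 38/38 + 38/37 + 38/36 + ... + 38/16 + 38/15 = 37.101.

37.10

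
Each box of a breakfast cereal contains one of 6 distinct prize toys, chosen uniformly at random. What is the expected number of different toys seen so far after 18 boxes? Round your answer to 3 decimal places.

For each toy, P(seen in 18 boxes) = 1 - (5/6)^18 = 0.9624.
By linearity of expectation, E[distinct seen] = 6·(1 - (5/6)^18) = 5.7746.

5.775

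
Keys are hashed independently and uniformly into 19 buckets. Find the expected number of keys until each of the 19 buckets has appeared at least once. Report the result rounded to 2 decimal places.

After k distinct buckets have appeared, the next key gives a new one with probability (19-k)/19, so the expected wait for the (k+1)-th is 19/(19-k).
E[T] = 19/19 + 19/18 + 19/17 + ... + 19/2 + 19/1 = 19·H_{19}.
H_{19} = 3.548, so E[T] = 67.407.

67.41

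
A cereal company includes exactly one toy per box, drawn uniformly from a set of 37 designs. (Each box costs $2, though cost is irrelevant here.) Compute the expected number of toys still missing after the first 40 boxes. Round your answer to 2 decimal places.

For each toy, P(unseen after 40) = (36/37)^40 = 0.334.
By linearity of expectation, E[unseen] = 37·(36/37)^40 = 12.366.

12.37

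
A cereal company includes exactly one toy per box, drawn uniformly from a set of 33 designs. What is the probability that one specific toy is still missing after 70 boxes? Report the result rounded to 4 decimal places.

On each box the fixed toy fails to appear with probability 32/33.
P(still missing after 70) = (32/33)^70 = 0.11602.

0.1160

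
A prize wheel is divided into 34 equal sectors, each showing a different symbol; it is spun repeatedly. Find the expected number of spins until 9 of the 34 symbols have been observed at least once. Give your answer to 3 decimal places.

10.277

Going from k to k+1 distinct takes a geometric number of spins with mean 34/(34-k).
Sum over k = 0,...,8: E = 34/34 + 34/33 + 34/32 + ... + 34/27 + 34/26 = 10.2766.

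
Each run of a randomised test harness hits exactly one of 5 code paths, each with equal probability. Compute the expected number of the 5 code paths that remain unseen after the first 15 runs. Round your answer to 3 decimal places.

For each code path, P(unseen after 15) = (4/5)^15 = 0.0352.
By linearity of expectation, E[unseen] = 5·(4/5)^15 = 0.1759.

0.176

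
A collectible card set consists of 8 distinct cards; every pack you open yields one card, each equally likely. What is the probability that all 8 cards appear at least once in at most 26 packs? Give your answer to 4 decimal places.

0.7670

By inclusion–exclusion over which cards are missing,
P(all seen) = Σ_{j=0}^{8} (-1)^j C(8,j)((8-j)/8)^26
= 1.00000 - 0.24848 + 0.01580 - 0.00028 + 0.00000 - 0.00000 + 0.00000 - 0.00000 + 0.00000
= 0.76704.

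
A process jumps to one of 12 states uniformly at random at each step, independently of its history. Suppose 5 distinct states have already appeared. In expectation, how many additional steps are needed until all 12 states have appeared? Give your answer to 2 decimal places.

31.11

With k distinct states already seen, the next new one takes an expected 12/(12-k) steps.
Sum over k = 5,...,11: E = 12/7 + 12/6 + 12/5 + ... + 12/2 + 12/1 = 31.114.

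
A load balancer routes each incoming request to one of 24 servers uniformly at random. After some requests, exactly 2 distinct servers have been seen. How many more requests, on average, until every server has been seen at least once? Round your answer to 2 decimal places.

From k distinct to k+1 distinct takes on average 24/(24-k) requests.
Sum over k = 2,...,23: E = 24/22 + 24/21 + 24/20 + ... + 24/2 + 24/1 = 88.580.

88.58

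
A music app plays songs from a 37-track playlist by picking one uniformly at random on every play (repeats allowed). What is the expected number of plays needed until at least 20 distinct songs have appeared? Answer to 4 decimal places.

With k distinct songs already seen, the next new one arrives after an expected 37/(37-k) plays.
Sum over k = 0,...,19: E = 37/37 + 37/36 + 37/35 + ... + 37/19 + 37/18 = 28.19525.

28.1952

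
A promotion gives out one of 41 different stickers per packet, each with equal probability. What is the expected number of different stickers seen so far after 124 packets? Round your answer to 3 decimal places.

For each sticker, P(seen in 124 packets) = 1 - (40/41)^124 = 0.9532.
By linearity of expectation, E[distinct seen] = 41·(1 - (40/41)^124) = 39.0812.

39.081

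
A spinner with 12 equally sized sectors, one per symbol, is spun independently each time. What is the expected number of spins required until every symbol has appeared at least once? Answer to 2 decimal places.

37.24

After k distinct symbols have appeared, the next spin gives a new one with probability (12-k)/12, so the expected wait for the (k+1)-th is 12/(12-k).
E[T] = 12/12 + 12/11 + 12/10 + ... + 12/2 + 12/1 = 12·H_{12}.
H_{12} = 3.103, so E[T] = 37.239.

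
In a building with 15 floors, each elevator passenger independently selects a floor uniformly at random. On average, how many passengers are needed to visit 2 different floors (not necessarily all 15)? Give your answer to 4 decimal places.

Going from k to k+1 distinct takes a geometric number of passengers with mean 15/(15-k).
Sum over k = 0,...,1: E = 15/15 + 15/14 = 2.07143.

2.0714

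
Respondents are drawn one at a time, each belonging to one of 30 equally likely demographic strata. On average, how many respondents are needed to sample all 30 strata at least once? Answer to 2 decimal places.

After k distinct strata have appeared, the next respondent gives a new one with probability (30-k)/30, so the expected wait for the (k+1)-th is 30/(30-k).
E[T] = 30/30 + 30/29 + 30/28 + ... + 30/2 + 30/1 = 30·H_{30}.
H_{30} = 3.995, so E[T] = 119.850.

119.85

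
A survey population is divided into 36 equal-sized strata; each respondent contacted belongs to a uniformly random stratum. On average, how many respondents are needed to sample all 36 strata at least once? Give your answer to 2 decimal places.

150.28

Split into phases: going from k distinct to k+1 distinct takes on average 36/(36-k) respondents.
E[T] = 36/36 + 36/35 + 36/34 + ... + 36/2 + 36/1 = 36·H_{36}.
H_{36} = 4.175, so E[T] = 150.284.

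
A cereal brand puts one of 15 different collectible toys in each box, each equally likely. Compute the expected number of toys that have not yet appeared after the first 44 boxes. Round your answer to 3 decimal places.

For each toy, P(unseen after 44) = (14/15)^44 = 0.0480.
By linearity of expectation, E[unseen] = 15·(14/15)^44 = 0.7206.

0.721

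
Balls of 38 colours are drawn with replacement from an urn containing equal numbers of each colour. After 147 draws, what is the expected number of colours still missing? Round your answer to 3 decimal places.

0.754

For each colour, P(unseen after 147) = (37/38)^147 = 0.0198.
By linearity of expectation, E[unseen] = 38·(37/38)^147 = 0.7538.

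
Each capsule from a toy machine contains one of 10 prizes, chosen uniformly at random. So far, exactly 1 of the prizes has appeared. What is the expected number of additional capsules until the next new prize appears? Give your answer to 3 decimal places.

The number of capsules until the next new prize is geometric with success probability 9/10, so its mean is 10/9.
E = 10/9 = 1.1111.

1.111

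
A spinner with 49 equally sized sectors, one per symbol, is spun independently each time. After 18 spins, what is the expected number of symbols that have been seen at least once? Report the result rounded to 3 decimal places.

For each symbol, P(seen in 18 spins) = 1 - (48/49)^18 = 0.3101.
By linearity of expectation, E[distinct seen] = 49·(1 - (48/49)^18) = 15.1928.

15.193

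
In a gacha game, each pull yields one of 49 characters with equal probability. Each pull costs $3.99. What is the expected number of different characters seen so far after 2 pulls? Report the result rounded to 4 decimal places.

1.9796

For each character, P(seen in 2 pulls) = 1 - (48/49)^2 = 0.04040.
By linearity of expectation, E[distinct seen] = 49·(1 - (48/49)^2) = 1.97959.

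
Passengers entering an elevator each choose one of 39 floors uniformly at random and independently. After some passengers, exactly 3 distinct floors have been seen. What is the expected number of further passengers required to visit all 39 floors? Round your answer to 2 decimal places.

162.81

From k distinct to k+1 distinct takes on average 39/(39-k) passengers.
Sum over k = 3,...,38: E = 39/36 + 39/35 + 39/34 + ... + 39/2 + 39/1 = 162.808.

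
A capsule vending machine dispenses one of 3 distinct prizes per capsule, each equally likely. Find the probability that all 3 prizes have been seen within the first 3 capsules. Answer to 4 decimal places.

Let A_i be the event that prize i is missing after 3 capsules. By inclusion–exclusion on the A_i,
P(all seen) = Σ_{j=0}^{3} (-1)^j C(3,j)((3-j)/3)^3
= 1.00000 - 0.88889 + 0.11111 - 0.00000
= 0.22222.

0.2222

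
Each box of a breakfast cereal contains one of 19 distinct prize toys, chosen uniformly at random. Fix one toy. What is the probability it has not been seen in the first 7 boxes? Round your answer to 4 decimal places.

0.6849

Each box misses the fixed toy with probability (19-1)/19 = 18/19, independently.
P(still missing after 7) = (18/19)^7 = 0.68491.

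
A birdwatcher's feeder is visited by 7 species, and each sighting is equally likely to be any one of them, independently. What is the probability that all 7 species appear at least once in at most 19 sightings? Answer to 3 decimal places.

Let A_i be the event that species i is missing after 19 sightings. By inclusion–exclusion on the A_i,
P(all seen) = Σ_{j=0}^{7} (-1)^j C(7,j)((7-j)/7)^19
= 1.0000 - 0.3742 + 0.0351 - 0.0008 + 0.0000 - 0.0000 + 0.0000 - 0.0000
= 0.6601.

0.660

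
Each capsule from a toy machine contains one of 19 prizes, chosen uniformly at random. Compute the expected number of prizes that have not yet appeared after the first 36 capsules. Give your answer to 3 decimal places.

For each prize, P(unseen after 36) = (18/19)^36 = 0.1428.
By linearity of expectation, E[unseen] = 19·(18/19)^36 = 2.7129.

2.713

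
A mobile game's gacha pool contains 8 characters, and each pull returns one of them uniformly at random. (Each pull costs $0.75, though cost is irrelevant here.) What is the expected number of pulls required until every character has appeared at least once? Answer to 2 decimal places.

21.74

After k distinct characters have appeared, the next pull gives a new one with probability (8-k)/8, so the expected wait for the (k+1)-th is 8/(8-k).
E[T] = 8/8 + 8/7 + 8/6 + ... + 8/2 + 8/1 = 8·H_{8}.
H_{8} = 2.718, so E[T] = 21.743.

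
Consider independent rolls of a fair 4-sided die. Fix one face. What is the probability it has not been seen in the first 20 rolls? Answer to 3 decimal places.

0.003

On each roll the fixed face fails to appear with probability 3/4.
P(still missing after 20) = (3/4)^20 = 0.0032.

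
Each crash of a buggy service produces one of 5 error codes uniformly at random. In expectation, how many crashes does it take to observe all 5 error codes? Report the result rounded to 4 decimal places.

11.4167

After k distinct error codes have appeared, the next crash gives a new one with probability (5-k)/5, so the expected wait for the (k+1)-th is 5/(5-k).
E[T] = 5/5 + 5/4 + 5/3 + 5/2 + 5/1 = 5·H_{5}.
H_{5} = 2.28333, so E[T] = 11.41667.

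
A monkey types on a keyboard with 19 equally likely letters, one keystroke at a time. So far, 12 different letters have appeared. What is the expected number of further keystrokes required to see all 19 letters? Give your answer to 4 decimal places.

With k distinct letters already seen, the next new one takes an expected 19/(19-k) keystrokes.
Sum over k = 12,...,18: E = 19/7 + 19/6 + 19/5 + ... + 19/2 + 19/1 = 49.26429.

49.2643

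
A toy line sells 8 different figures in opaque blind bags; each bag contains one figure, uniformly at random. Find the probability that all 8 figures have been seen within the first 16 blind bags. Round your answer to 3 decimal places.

0.307

Let A_i be the event that figure i is missing after 16 blind bags. By inclusion–exclusion on the A_i,
P(all seen) = Σ_{j=0}^{8} (-1)^j C(8,j)((8-j)/8)^16
= 1.0000 - 0.9445 + 0.2806 - 0.0304 + 0.0011 - 0.0000 + 0.0000 - 0.0000 + 0.0000
= 0.3068.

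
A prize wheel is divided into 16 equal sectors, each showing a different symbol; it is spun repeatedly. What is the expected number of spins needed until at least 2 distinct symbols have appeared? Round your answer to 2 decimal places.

Going from k to k+1 distinct takes a geometric number of spins with mean 16/(16-k).
Sum over k = 0,...,1: E = 16/16 + 16/15 = 2.067.

2.07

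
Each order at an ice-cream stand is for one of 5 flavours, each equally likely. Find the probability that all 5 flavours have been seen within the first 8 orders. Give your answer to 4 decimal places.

0.3226

Let A_i be the event that flavour i is missing after 8 orders. By inclusion–exclusion on the A_i,
P(all seen) = Σ_{j=0}^{5} (-1)^j C(5,j)((5-j)/5)^8
= 1.00000 - 0.83886 + 0.16796 - 0.00655 + 0.00001 - 0.00000
= 0.32256.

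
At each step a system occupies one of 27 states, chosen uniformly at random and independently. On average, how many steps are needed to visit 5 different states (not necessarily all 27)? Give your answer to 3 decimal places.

5.417

Going from k to k+1 distinct takes a geometric number of steps with mean 27/(27-k).
Sum over k = 0,...,4: E = 27/27 + 27/26 + 27/25 + 27/24 + 27/23 = 5.4174.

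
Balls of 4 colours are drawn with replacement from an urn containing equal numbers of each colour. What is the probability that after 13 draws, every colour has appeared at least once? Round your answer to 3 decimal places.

0.906

Let A_i be the event that colour i is missing after 13 draws. By inclusion–exclusion on the A_i,
P(all seen) = Σ_{j=0}^{4} (-1)^j C(4,j)((4-j)/4)^13
= 1.0000 - 0.0950 + 0.0007 - 0.0000 + 0.0000
= 0.9057.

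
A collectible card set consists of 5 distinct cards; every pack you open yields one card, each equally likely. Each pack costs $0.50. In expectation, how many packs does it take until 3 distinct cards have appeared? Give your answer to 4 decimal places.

3.9167

Going from k to k+1 distinct takes a geometric number of packs with mean 5/(5-k).
Sum over k = 0,...,2: E = 5/5 + 5/4 + 5/3 = 3.91667.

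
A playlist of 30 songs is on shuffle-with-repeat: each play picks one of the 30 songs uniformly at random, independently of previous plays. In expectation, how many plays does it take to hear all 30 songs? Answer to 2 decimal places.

119.85

The wait to go from k to k+1 distinct songs is geometric with mean 30/(30-k).
E[T] = 30/30 + 30/29 + 30/28 + ... + 30/2 + 30/1 = 30·H_{30}.
H_{30} = 3.995, so E[T] = 119.850.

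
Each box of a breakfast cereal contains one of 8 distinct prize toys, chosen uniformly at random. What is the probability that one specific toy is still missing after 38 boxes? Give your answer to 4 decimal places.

Each box misses the fixed toy with probability (8-1)/8 = 7/8, independently.
P(still missing after 38) = (7/8)^38 = 0.00626.

0.0063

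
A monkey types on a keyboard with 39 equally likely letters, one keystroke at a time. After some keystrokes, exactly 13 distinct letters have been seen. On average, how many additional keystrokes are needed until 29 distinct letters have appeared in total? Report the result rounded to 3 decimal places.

36.093

From k distinct to k+1 distinct takes on average 39/(39-k) keystrokes.
Sum over k = 13,...,28: E = 39/26 + 39/25 + 39/24 + ... + 39/12 + 39/11 = 36.0926.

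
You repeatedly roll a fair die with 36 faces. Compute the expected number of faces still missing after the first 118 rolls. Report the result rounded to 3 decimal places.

For each face, P(unseen after 118) = (35/36)^118 = 0.0360.
By linearity of expectation, E[unseen] = 36·(35/36)^118 = 1.2961.

1.296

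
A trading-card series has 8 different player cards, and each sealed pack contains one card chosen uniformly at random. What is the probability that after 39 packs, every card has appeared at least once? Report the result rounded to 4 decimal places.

Let A_i be the event that card i is missing after 39 packs. By inclusion–exclusion on the A_i,
P(all seen) = Σ_{j=0}^{8} (-1)^j C(8,j)((8-j)/8)^39
= 1.00000 - 0.04379 + 0.00038 - 0.00000 + 0.00000 - 0.00000 + 0.00000 - 0.00000 + 0.00000
= 0.95658.

0.9566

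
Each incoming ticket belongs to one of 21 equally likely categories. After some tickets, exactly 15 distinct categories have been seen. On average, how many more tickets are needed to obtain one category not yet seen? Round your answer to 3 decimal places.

Each ticket yields a new category with probability (21-15)/21 = 6/21, so the wait is geometric with mean 21/6.
E = 21/6 = 3.5000.

3.500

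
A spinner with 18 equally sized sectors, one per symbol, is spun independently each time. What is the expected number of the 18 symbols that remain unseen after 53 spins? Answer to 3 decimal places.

0.870

For each symbol, P(unseen after 53) = (17/18)^53 = 0.0483.
By linearity of expectation, E[unseen] = 18·(17/18)^53 = 0.8702.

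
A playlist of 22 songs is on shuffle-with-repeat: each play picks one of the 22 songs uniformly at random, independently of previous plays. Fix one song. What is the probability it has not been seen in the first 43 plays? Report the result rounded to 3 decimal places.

0.135

On each play the fixed song fails to appear with probability 21/22.
P(still missing after 43) = (21/22)^43 = 0.1353.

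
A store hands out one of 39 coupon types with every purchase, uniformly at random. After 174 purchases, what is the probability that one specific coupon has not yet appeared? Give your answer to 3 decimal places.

0.011

On each purchase the fixed coupon fails to appear with probability 38/39.
P(still missing after 174) = (38/39)^174 = 0.0109.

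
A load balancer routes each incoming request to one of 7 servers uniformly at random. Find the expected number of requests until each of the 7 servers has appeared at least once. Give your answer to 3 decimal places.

The wait to go from k to k+1 distinct servers is geometric with mean 7/(7-k).
E[T] = 7/7 + 7/6 + 7/5 + ... + 7/2 + 7/1 = 7·H_{7}.
H_{7} = 2.5929, so E[T] = 18.1500.

18.150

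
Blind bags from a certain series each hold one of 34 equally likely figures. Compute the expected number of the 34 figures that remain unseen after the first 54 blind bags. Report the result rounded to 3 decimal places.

For each figure, P(unseen after 54) = (33/34)^54 = 0.1995.
By linearity of expectation, E[unseen] = 34·(33/34)^54 = 6.7822.

6.782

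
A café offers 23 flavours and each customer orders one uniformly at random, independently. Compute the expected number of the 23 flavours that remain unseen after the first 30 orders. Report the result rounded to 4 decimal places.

6.0614

For each flavour, P(unseen after 30) = (22/23)^30 = 0.26354.
By linearity of expectation, E[unseen] = 23·(22/23)^30 = 6.06140.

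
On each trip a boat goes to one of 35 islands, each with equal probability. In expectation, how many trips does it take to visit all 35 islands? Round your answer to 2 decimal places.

The wait to go from k to k+1 distinct islands is geometric with mean 35/(35-k).
E[T] = 35/35 + 35/34 + 35/33 + ... + 35/2 + 35/1 = 35·H_{35}.
H_{35} = 4.147, so E[T] = 145.137.

145.14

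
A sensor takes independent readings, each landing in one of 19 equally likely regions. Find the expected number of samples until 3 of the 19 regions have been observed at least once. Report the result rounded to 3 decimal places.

Going from k to k+1 distinct takes a geometric number of samples with mean 19/(19-k).
Sum over k = 0,...,2: E = 19/19 + 19/18 + 19/17 = 3.1732.

3.173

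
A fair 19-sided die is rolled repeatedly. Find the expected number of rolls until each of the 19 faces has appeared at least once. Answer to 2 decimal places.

67.41

After k distinct faces have appeared, the next roll gives a new one with probability (19-k)/19, so the expected wait for the (k+1)-th is 19/(19-k).
E[T] = 19/19 + 19/18 + 19/17 + ... + 19/2 + 19/1 = 19·H_{19}.
H_{19} = 3.548, so E[T] = 67.407.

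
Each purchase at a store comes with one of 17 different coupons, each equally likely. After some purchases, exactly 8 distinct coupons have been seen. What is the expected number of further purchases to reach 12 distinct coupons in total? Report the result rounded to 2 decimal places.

With k distinct coupons already seen, the next new one takes an expected 17/(17-k) purchases.
Sum over k = 8,...,11: E = 17/9 + 17/8 + 17/7 + 17/6 = 9.276.

9.28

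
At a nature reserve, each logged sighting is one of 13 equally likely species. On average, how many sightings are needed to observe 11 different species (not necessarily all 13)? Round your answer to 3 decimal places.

21.842

Going from k to k+1 distinct takes a geometric number of sightings with mean 13/(13-k).
Sum over k = 0,...,10: E = 13/13 + 13/12 + 13/11 + ... + 13/4 + 13/3 = 21.8417.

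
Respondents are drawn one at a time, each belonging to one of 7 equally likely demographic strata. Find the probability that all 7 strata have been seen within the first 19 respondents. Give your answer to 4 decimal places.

Let A_i be the event that stratum i is missing after 19 respondents. By inclusion–exclusion on the A_i,
P(all seen) = Σ_{j=0}^{7} (-1)^j C(7,j)((7-j)/7)^19
= 1.00000 - 0.37420 + 0.03514 - 0.00084 + 0.00000 - 0.00000 + 0.00000 - 0.00000
= 0.66009.

0.6601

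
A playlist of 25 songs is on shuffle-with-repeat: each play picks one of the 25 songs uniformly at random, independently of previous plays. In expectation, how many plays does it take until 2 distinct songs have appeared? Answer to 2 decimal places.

With k distinct songs already seen, the next new one arrives after an expected 25/(25-k) plays.
Sum over k = 0,...,1: E = 25/25 + 25/24 = 2.042.

2.04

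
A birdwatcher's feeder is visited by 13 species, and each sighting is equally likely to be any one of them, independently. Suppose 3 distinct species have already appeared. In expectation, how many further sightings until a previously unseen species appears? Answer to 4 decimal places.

Each sighting yields a new species with probability (13-3)/13 = 10/13, so the wait is geometric with mean 13/10.
E = 13/10 = 1.30000.

1.3000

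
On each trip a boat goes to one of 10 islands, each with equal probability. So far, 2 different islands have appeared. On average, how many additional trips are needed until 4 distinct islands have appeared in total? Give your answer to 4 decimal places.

With k distinct islands already seen, the next new one takes an expected 10/(10-k) trips.
Sum over k = 2,...,3: E = 10/8 + 10/7 = 2.67857.

2.6786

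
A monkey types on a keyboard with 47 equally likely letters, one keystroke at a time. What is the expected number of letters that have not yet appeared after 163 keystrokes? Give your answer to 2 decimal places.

1.41

For each letter, P(unseen after 163) = (46/47)^163 = 0.030.
By linearity of expectation, E[unseen] = 47·(46/47)^163 = 1.411.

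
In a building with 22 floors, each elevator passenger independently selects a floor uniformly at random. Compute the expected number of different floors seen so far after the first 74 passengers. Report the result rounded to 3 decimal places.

21.296

For each floor, P(seen in 74 passengers) = 1 - (21/22)^74 = 0.9680.
By linearity of expectation, E[distinct seen] = 22·(1 - (21/22)^74) = 21.2963.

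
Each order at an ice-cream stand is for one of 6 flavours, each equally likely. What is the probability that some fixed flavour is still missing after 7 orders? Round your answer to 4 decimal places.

Each order misses the fixed flavour with probability (6-1)/6 = 5/6, independently.
P(still missing after 7) = (5/6)^7 = 0.27908.

0.2791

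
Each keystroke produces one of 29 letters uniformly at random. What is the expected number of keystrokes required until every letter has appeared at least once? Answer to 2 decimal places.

114.89

Split into phases: going from k distinct to k+1 distinct takes on average 29/(29-k) keystrokes.
E[T] = 29/29 + 29/28 + 29/27 + ... + 29/2 + 29/1 = 29·H_{29}.
H_{29} = 3.962, so E[T] = 114.888.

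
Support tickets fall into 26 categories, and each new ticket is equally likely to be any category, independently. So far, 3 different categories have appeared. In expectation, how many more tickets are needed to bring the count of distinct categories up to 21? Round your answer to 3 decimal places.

37.725

The wait to go from k to k+1 distinct categories is geometric with mean 26/(26-k).
Sum over k = 3,...,20: E = 26/23 + 26/22 + 26/21 + ... + 26/7 + 26/6 = 37.7249.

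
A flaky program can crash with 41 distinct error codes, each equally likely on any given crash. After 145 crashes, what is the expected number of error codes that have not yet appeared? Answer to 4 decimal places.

1.1424

For each error code, P(unseen after 145) = (40/41)^145 = 0.02786.
By linearity of expectation, E[unseen] = 41·(40/41)^145 = 1.14241.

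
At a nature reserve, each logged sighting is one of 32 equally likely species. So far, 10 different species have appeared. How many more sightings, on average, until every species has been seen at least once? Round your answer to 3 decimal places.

118.106

With k distinct species already seen, the next new one takes an expected 32/(32-k) sightings.
Sum over k = 10,...,31: E = 32/22 + 32/21 + 32/20 + ... + 32/2 + 32/1 = 118.1060.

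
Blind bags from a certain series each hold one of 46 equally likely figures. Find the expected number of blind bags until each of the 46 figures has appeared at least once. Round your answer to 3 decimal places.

The wait to go from k to k+1 distinct figures is geometric with mean 46/(46-k).
E[T] = 46/46 + 46/45 + 46/44 + ... + 46/2 + 46/1 = 46·H_{46}.
H_{46} = 4.4167, so E[T] = 203.1676.

203.168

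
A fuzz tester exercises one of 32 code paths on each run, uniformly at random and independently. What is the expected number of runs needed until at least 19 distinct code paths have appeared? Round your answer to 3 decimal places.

With k distinct code paths already seen, the next new one arrives after an expected 32/(32-k) runs.
Sum over k = 0,...,18: E = 32/32 + 32/31 + 32/30 + ... + 32/15 + 32/14 = 28.1076.

28.108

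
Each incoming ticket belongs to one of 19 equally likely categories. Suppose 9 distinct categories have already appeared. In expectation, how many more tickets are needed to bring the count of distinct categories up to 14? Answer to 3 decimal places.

12.267

With k distinct categories already seen, the next new one takes an expected 19/(19-k) tickets.
Sum over k = 9,...,13: E = 19/10 + 19/9 + 19/8 + 19/7 + 19/6 = 12.2671.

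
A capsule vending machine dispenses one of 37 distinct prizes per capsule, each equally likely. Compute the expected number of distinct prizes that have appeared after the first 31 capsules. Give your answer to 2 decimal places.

For each prize, P(seen in 31 capsules) = 1 - (36/37)^31 = 0.572.
By linearity of expectation, E[distinct seen] = 37·(1 - (36/37)^31) = 21.176.

21.18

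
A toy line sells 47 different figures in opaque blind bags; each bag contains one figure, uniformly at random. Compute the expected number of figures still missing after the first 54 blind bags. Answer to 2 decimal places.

14.71

For each figure, P(unseen after 54) = (46/47)^54 = 0.313.
By linearity of expectation, E[unseen] = 47·(46/47)^54 = 14.714.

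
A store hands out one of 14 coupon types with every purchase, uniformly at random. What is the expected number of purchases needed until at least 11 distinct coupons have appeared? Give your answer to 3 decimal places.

Going from k to k+1 distinct takes a geometric number of purchases with mean 14/(14-k).
Sum over k = 0,...,10: E = 14/14 + 14/13 + 14/12 + ... + 14/5 + 14/4 = 19.8552.

19.855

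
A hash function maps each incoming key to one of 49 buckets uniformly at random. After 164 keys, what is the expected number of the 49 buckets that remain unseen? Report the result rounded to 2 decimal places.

For each bucket, P(unseen after 164) = (48/49)^164 = 0.034.
By linearity of expectation, E[unseen] = 49·(48/49)^164 = 1.666.

1.67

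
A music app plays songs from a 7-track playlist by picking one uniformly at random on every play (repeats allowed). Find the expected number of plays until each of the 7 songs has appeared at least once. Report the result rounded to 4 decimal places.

18.1500

Split into phases: going from k distinct to k+1 distinct takes on average 7/(7-k) plays.
E[T] = 7/7 + 7/6 + 7/5 + ... + 7/2 + 7/1 = 7·H_{7}.
H_{7} = 2.59286, so E[T] = 18.15000.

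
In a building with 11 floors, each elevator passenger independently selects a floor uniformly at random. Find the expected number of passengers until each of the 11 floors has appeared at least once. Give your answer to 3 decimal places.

33.219

The wait to go from k to k+1 distinct floors is geometric with mean 11/(11-k).
E[T] = 11/11 + 11/10 + 11/9 + ... + 11/2 + 11/1 = 11·H_{11}.
H_{11} = 3.0199, so E[T] = 33.2187.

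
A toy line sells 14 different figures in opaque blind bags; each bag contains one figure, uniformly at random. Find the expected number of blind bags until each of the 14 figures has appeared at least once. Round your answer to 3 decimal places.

45.522

After k distinct figures have appeared, the next blind bag gives a new one with probability (14-k)/14, so the expected wait for the (k+1)-th is 14/(14-k).
E[T] = 14/14 + 14/13 + 14/12 + ... + 14/2 + 14/1 = 14·H_{14}.
H_{14} = 3.2516, so E[T] = 45.5219.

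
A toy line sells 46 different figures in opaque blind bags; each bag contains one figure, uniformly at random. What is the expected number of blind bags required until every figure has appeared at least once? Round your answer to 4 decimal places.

The wait to go from k to k+1 distinct figures is geometric with mean 46/(46-k).
E[T] = 46/46 + 46/45 + 46/44 + ... + 46/2 + 46/1 = 46·H_{46}.
H_{46} = 4.41669, so E[T] = 203.16761.

203.1676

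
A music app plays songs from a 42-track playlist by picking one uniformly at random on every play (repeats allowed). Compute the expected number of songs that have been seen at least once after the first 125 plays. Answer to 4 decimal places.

39.9343

For each song, P(seen in 125 plays) = 1 - (41/42)^125 = 0.95082.
By linearity of expectation, E[distinct seen] = 42·(1 - (41/42)^125) = 39.93429.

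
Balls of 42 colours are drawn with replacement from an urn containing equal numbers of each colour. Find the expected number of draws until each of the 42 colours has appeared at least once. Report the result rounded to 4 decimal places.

The wait to go from k to k+1 distinct colours is geometric with mean 42/(42-k).
E[T] = 42/42 + 42/41 + 42/40 + ... + 42/2 + 42/1 = 42·H_{42}.
H_{42} = 4.32674, so E[T] = 181.72320.

181.7232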